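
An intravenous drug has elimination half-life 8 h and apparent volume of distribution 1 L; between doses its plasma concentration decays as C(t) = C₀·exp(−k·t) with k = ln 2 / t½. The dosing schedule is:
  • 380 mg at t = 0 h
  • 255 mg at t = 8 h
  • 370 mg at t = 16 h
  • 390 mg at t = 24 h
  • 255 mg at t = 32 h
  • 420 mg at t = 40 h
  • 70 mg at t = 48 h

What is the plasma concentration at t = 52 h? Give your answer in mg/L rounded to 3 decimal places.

k = ln 2 / 8 = 0.08664 per h
Dose 1 (380 mg at t=0 h): 380·exp(−0.08664·52) = 4.198 mg/L
Dose 2 (255 mg at t=8 h): 255·exp(−0.08664·44) = 5.635 mg/L
Dose 3 (370 mg at t=16 h): 370·exp(−0.08664·36) = 16.352 mg/L
Dose 4 (390 mg at t=24 h): 390·exp(−0.08664·28) = 34.471 mg/L
Dose 5 (255 mg at t=32 h): 255·exp(−0.08664·20) = 45.078 mg/L
Dose 6 (420 mg at t=40 h): 420·exp(−0.08664·12) = 148.492 mg/L
Dose 7 (70 mg at t=48 h): 70·exp(−0.08664·4) = 49.497 mg/L
C(52) = 4.198 + 5.635 + 16.352 + 34.471 + 45.078 + 148.492 + 49.497 = 303.724 mg/L

303.724 mg/L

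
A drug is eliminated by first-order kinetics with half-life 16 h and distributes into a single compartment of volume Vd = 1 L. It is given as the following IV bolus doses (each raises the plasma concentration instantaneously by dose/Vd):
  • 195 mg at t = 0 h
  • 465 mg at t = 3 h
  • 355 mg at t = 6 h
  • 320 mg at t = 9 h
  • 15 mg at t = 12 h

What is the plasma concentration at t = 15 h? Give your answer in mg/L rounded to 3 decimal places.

k = ln 2 / 16 = 0.04332 per h
Dose 1 (195 mg at t=0 h): 195·exp(−0.04332·15) = 101.817 mg/L
Dose 2 (465 mg at t=3 h): 465·exp(−0.04332·12) = 276.491 mg/L
Dose 3 (355 mg at t=6 h): 355·exp(−0.04332·9) = 240.380 mg/L
Dose 4 (320 mg at t=9 h): 320·exp(−0.04332·6) = 246.754 mg/L
Dose 5 (15 mg at t=12 h): 15·exp(−0.04332·3) = 13.172 mg/L
C(15) = 101.817 + 276.491 + 240.380 + 246.754 + 13.172 = 878.613 mg/L

878.613 mg/L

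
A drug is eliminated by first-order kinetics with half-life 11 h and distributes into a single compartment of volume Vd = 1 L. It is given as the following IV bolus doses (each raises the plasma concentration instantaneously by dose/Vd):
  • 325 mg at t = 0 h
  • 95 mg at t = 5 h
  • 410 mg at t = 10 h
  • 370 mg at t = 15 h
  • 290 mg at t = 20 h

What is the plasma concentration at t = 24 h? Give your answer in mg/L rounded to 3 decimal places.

k = ln 2 / 11 = 0.06301 per h
Dose 1 (325 mg at t=0 h): 325·exp(−0.06301·24) = 71.629 mg/L
Dose 2 (95 mg at t=5 h): 95·exp(−0.06301·19) = 28.692 mg/L
Dose 3 (410 mg at t=10 h): 410·exp(−0.06301·14) = 169.689 mg/L
Dose 4 (370 mg at t=15 h): 370·exp(−0.06301·9) = 209.848 mg/L
Dose 5 (290 mg at t=20 h): 290·exp(−0.06301·4) = 225.389 mg/L
C(24) = 71.629 + 28.692 + 169.689 + 209.848 + 225.389 = 705.248 mg/L

705.248 mg/L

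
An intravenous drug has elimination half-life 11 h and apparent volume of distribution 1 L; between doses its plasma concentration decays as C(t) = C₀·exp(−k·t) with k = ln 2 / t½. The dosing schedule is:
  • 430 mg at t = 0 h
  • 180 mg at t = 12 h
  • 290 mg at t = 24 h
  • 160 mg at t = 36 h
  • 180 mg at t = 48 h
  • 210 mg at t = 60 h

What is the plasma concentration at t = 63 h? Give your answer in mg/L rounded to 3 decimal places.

k = ln 2 / 11 = 0.06301 per h
Dose 1 (430 mg at t=0 h): 430·exp(−0.06301·63) = 8.117 mg/L
Dose 2 (180 mg at t=12 h): 180·exp(−0.06301·51) = 7.237 mg/L
Dose 3 (290 mg at t=24 h): 290·exp(−0.06301·39) = 24.838 mg/L
Dose 4 (160 mg at t=36 h): 160·exp(−0.06301·27) = 29.190 mg/L
Dose 5 (180 mg at t=48 h): 180·exp(−0.06301·15) = 69.948 mg/L
Dose 6 (210 mg at t=60 h): 210·exp(−0.06301·3) = 173.828 mg/L
C(63) = 8.117 + 7.237 + 24.838 + 29.190 + 69.948 + 173.828 = 313.158 mg/L

313.158 mg/L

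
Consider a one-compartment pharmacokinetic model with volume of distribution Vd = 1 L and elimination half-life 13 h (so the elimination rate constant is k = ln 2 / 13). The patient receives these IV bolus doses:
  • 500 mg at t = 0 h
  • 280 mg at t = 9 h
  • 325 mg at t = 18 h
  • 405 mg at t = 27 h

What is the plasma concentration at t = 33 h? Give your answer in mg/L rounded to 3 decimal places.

604.119 mg/L

k = ln 2 / 13 = 0.05332 per h
Dose 1 (500 mg at t=0 h): 500·exp(−0.05332·33) = 86.063 mg/L
Dose 2 (280 mg at t=9 h): 280·exp(−0.05332·24) = 77.877 mg/L
Dose 3 (325 mg at t=18 h): 325·exp(−0.05332·15) = 146.063 mg/L
Dose 4 (405 mg at t=27 h): 405·exp(−0.05332·6) = 294.116 mg/L
C(33) = 86.063 + 77.877 + 146.063 + 294.116 = 604.119 mg/L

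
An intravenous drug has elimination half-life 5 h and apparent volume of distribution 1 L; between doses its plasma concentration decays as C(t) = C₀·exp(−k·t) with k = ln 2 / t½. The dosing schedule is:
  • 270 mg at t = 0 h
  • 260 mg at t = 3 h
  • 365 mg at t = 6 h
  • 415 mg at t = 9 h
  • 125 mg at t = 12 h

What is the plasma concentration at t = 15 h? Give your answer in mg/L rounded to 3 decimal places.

k = ln 2 / 5 = 0.13863 per h
Dose 1 (270 mg at t=0 h): 270·exp(−0.13863·15) = 33.750 mg/L
Dose 2 (260 mg at t=3 h): 260·exp(−0.13863·12) = 49.261 mg/L
Dose 3 (365 mg at t=6 h): 365·exp(−0.13863·9) = 104.819 mg/L
Dose 4 (415 mg at t=9 h): 415·exp(−0.13863·6) = 180.639 mg/L
Dose 5 (125 mg at t=12 h): 125·exp(−0.13863·3) = 82.469 mg/L
C(15) = 33.750 + 49.261 + 104.819 + 180.639 + 82.469 = 450.938 mg/L

450.938 mg/L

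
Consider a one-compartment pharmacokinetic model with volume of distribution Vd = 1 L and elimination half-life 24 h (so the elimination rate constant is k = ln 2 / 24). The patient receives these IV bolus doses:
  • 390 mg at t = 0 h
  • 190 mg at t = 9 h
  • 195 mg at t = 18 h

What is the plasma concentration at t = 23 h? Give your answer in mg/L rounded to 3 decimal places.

k = ln 2 / 24 = 0.02888 per h
Dose 1 (390 mg at t=0 h): 390·exp(−0.02888·23) = 200.714 mg/L
Dose 2 (190 mg at t=9 h): 190·exp(−0.02888·14) = 126.810 mg/L
Dose 3 (195 mg at t=18 h): 195·exp(−0.02888·5) = 168.780 mg/L
C(23) = 200.714 + 126.810 + 168.780 = 496.303 mg/L

496.303 mg/L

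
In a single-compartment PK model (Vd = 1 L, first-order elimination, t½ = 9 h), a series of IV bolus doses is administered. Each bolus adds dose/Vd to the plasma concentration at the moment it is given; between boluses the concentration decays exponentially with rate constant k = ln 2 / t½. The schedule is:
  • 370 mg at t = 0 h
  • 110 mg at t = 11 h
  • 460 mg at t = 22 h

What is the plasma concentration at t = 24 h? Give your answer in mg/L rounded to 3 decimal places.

k = ln 2 / 9 = 0.07702 per h
Dose 1 (370 mg at t=0 h): 370·exp(−0.07702·24) = 58.271 mg/L
Dose 2 (110 mg at t=11 h): 110·exp(−0.07702·13) = 40.418 mg/L
Dose 3 (460 mg at t=22 h): 460·exp(−0.07702·2) = 394.332 mg/L
C(24) = 58.271 + 40.418 + 394.332 = 493.021 mg/L

493.021 mg/L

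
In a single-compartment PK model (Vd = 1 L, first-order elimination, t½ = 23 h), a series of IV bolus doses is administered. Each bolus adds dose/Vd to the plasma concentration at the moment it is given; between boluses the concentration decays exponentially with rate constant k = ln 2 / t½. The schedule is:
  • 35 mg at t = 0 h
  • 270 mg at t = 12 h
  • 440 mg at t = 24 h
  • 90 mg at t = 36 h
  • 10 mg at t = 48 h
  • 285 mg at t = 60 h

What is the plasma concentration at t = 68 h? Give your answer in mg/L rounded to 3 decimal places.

k = ln 2 / 23 = 0.03014 per h
Dose 1 (35 mg at t=0 h): 35·exp(−0.03014·68) = 4.509 mg/L
Dose 2 (270 mg at t=12 h): 270·exp(−0.03014·56) = 49.937 mg/L
Dose 3 (440 mg at t=24 h): 440·exp(−0.03014·44) = 116.834 mg/L
Dose 4 (90 mg at t=36 h): 90·exp(−0.03014·32) = 34.310 mg/L
Dose 5 (10 mg at t=48 h): 10·exp(−0.03014·20) = 5.473 mg/L
Dose 6 (285 mg at t=60 h): 285·exp(−0.03014·8) = 223.944 mg/L
C(68) = 4.509 + 49.937 + 116.834 + 34.310 + 5.473 + 223.944 = 435.006 mg/L

435.006 mg/L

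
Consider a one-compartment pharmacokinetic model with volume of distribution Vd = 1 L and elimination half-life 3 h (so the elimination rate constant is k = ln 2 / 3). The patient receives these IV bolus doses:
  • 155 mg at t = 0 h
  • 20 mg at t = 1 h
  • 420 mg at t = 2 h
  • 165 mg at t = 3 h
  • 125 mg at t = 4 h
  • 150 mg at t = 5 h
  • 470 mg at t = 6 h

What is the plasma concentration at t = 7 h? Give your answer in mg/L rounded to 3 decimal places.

k = ln 2 / 3 = 0.23105 per h
Dose 1 (155 mg at t=0 h): 155·exp(−0.23105·7) = 30.756 mg/L
Dose 2 (20 mg at t=1 h): 20·exp(−0.23105·6) = 5.000 mg/L
Dose 3 (420 mg at t=2 h): 420·exp(−0.23105·5) = 132.292 mg/L
Dose 4 (165 mg at t=3 h): 165·exp(−0.23105·4) = 65.480 mg/L
Dose 5 (125 mg at t=4 h): 125·exp(−0.23105·3) = 62.500 mg/L
Dose 6 (150 mg at t=5 h): 150·exp(−0.23105·2) = 94.494 mg/L
Dose 7 (470 mg at t=6 h): 470·exp(−0.23105·1) = 373.039 mg/L
C(7) = 30.756 + 5.000 + 132.292 + 65.480 + 62.500 + 94.494 + 373.039 = 763.561 mg/L

763.561 mg/L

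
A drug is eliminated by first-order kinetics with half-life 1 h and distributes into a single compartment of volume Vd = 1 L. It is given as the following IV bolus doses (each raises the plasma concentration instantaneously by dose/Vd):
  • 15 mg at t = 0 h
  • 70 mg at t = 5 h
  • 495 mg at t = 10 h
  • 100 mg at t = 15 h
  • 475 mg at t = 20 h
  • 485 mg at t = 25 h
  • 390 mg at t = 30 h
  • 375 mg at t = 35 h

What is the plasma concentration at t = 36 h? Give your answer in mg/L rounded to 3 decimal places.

193.838 mg/L

k = ln 2 / 1 = 0.69315 per h
Dose 1 (15 mg at t=0 h): 15·exp(−0.69315·36) = 0.000 mg/L
Dose 2 (70 mg at t=5 h): 70·exp(−0.69315·31) = 0.000 mg/L
Dose 3 (495 mg at t=10 h): 495·exp(−0.69315·26) = 0.000 mg/L
Dose 4 (100 mg at t=15 h): 100·exp(−0.69315·21) = 0.000 mg/L
Dose 5 (475 mg at t=20 h): 475·exp(−0.69315·16) = 0.007 mg/L
Dose 6 (485 mg at t=25 h): 485·exp(−0.69315·11) = 0.237 mg/L
Dose 7 (390 mg at t=30 h): 390·exp(−0.69315·6) = 6.094 mg/L
Dose 8 (375 mg at t=35 h): 375·exp(−0.69315·1) = 187.500 mg/L
C(36) = 0.000 + 0.000 + 0.000 + 0.000 + 0.007 + 0.237 + 6.094 + 187.500 = 193.838 mg/L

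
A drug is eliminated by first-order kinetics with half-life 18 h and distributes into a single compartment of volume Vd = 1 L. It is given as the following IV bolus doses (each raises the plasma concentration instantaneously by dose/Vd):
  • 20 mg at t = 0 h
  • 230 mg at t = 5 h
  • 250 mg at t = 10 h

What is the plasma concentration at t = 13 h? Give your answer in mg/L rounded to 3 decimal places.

403.867 mg/L

k = ln 2 / 18 = 0.03851 per h
Dose 1 (20 mg at t=0 h): 20·exp(−0.03851·13) = 12.123 mg/L
Dose 2 (230 mg at t=5 h): 230·exp(−0.03851·8) = 169.019 mg/L
Dose 3 (250 mg at t=10 h): 250·exp(−0.03851·3) = 222.725 mg/L
C(13) = 12.123 + 169.019 + 222.725 = 403.867 mg/L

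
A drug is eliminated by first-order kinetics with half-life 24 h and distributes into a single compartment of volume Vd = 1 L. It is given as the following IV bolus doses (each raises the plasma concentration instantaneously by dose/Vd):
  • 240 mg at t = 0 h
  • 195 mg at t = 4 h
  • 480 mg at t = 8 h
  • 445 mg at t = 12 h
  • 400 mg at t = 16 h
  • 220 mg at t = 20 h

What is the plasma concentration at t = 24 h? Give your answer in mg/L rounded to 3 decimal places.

k = ln 2 / 24 = 0.02888 per h
Dose 1 (240 mg at t=0 h): 240·exp(−0.02888·24) = 120.000 mg/L
Dose 2 (195 mg at t=4 h): 195·exp(−0.02888·20) = 109.440 mg/L
Dose 3 (480 mg at t=8 h): 480·exp(−0.02888·16) = 302.381 mg/L
Dose 4 (445 mg at t=12 h): 445·exp(−0.02888·12) = 314.663 mg/L
Dose 5 (400 mg at t=16 h): 400·exp(−0.02888·8) = 317.480 mg/L
Dose 6 (220 mg at t=20 h): 220·exp(−0.02888·4) = 195.998 mg/L
C(24) = 120.000 + 109.440 + 302.381 + 314.663 + 317.480 + 195.998 = 1359.962 mg/L

1359.962 mg/L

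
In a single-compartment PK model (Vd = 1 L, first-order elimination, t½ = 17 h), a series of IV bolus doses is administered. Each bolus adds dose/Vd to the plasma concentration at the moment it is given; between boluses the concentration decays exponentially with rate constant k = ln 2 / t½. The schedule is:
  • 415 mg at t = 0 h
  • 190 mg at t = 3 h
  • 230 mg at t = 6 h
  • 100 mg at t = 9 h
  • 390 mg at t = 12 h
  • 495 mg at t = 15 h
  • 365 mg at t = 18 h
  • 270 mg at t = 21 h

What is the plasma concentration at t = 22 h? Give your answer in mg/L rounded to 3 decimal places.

1636.223 mg/L

k = ln 2 / 17 = 0.04077 per h
Dose 1 (415 mg at t=0 h): 415·exp(−0.04077·22) = 169.231 mg/L
Dose 2 (190 mg at t=3 h): 190·exp(−0.04077·19) = 87.561 mg/L
Dose 3 (230 mg at t=6 h): 230·exp(−0.04077·16) = 119.786 mg/L
Dose 4 (100 mg at t=9 h): 100·exp(−0.04077·13) = 58.857 mg/L
Dose 5 (390 mg at t=12 h): 390·exp(−0.04077·10) = 259.411 mg/L
Dose 6 (495 mg at t=15 h): 495·exp(−0.04077·7) = 372.093 mg/L
Dose 7 (365 mg at t=18 h): 365·exp(−0.04077·4) = 310.072 mg/L
Dose 8 (270 mg at t=21 h): 270·exp(−0.04077·1) = 259.213 mg/L
C(22) = 169.231 + 87.561 + 119.786 + 58.857 + 259.411 + 372.093 + 310.072 + 259.213 = 1636.223 mg/L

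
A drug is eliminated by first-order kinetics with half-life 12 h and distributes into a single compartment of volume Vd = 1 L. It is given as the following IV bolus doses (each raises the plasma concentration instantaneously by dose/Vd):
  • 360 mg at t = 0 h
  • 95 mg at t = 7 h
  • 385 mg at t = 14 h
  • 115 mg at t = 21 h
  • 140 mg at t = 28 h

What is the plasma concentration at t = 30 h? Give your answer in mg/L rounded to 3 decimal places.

434.694 mg/L

k = ln 2 / 12 = 0.05776 per h
Dose 1 (360 mg at t=0 h): 360·exp(−0.05776·30) = 63.640 mg/L
Dose 2 (95 mg at t=7 h): 95·exp(−0.05776·23) = 25.162 mg/L
Dose 3 (385 mg at t=14 h): 385·exp(−0.05776·16) = 152.787 mg/L
Dose 4 (115 mg at t=21 h): 115·exp(−0.05776·9) = 68.379 mg/L
Dose 5 (140 mg at t=28 h): 140·exp(−0.05776·2) = 124.726 mg/L
C(30) = 63.640 + 25.162 + 152.787 + 68.379 + 124.726 = 434.694 mg/L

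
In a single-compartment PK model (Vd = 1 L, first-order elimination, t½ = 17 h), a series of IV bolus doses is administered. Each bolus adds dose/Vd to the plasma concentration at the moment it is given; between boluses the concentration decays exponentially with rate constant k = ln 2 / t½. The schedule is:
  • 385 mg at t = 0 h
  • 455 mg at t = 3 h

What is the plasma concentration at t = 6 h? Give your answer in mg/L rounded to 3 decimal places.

704.063 mg/L

k = ln 2 / 17 = 0.04077 per h
Dose 1 (385 mg at t=0 h): 385·exp(−0.04077·6) = 301.450 mg/L
Dose 2 (455 mg at t=3 h): 455·exp(−0.04077·3) = 402.614 mg/L
C(6) = 301.450 + 402.614 = 704.063 mg/L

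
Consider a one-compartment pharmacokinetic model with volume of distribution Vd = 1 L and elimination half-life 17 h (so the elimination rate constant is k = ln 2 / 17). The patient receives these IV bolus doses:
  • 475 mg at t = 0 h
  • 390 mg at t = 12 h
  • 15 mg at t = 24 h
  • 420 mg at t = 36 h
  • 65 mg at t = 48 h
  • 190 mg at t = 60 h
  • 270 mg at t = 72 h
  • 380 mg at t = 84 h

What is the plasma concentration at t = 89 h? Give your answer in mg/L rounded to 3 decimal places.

k = ln 2 / 17 = 0.04077 per h
Dose 1 (475 mg at t=0 h): 475·exp(−0.04077·89) = 12.610 mg/L
Dose 2 (390 mg at t=12 h): 390·exp(−0.04077·77) = 16.888 mg/L
Dose 3 (15 mg at t=24 h): 15·exp(−0.04077·65) = 1.059 mg/L
Dose 4 (420 mg at t=36 h): 420·exp(−0.04077·53) = 48.389 mg/L
Dose 5 (65 mg at t=48 h): 65·exp(−0.04077·41) = 12.215 mg/L
Dose 6 (190 mg at t=60 h): 190·exp(−0.04077·29) = 58.241 mg/L
Dose 7 (270 mg at t=72 h): 270·exp(−0.04077·17) = 135.000 mg/L
Dose 8 (380 mg at t=84 h): 380·exp(−0.04077·5) = 309.917 mg/L
C(89) = 12.610 + 16.888 + 1.059 + 48.389 + 12.215 + 58.241 + 135.000 + 309.917 = 594.320 mg/L

594.320 mg/L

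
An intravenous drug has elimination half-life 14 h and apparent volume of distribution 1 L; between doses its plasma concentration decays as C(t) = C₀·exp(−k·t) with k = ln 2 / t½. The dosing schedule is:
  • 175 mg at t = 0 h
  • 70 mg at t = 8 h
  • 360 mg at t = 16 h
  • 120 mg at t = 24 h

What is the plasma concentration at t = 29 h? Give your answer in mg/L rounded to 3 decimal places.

k = ln 2 / 14 = 0.04951 per h
Dose 1 (175 mg at t=0 h): 175·exp(−0.04951·29) = 41.637 mg/L
Dose 2 (70 mg at t=8 h): 70·exp(−0.04951·21) = 24.749 mg/L
Dose 3 (360 mg at t=16 h): 360·exp(−0.04951·13) = 189.136 mg/L
Dose 4 (120 mg at t=24 h): 120·exp(−0.04951·5) = 93.685 mg/L
C(29) = 41.637 + 24.749 + 189.136 + 93.685 = 349.207 mg/L

349.207 mg/L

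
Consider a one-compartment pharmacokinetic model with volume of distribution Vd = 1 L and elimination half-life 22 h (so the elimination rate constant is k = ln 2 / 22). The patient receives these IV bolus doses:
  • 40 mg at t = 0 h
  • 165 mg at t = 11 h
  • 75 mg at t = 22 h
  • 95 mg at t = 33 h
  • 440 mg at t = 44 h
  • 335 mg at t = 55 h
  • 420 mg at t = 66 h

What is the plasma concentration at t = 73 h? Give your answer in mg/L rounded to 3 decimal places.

772.713 mg/L

k = ln 2 / 22 = 0.03151 per h
Dose 1 (40 mg at t=0 h): 40·exp(−0.03151·73) = 4.010 mg/L
Dose 2 (165 mg at t=11 h): 165·exp(−0.03151·62) = 23.395 mg/L
Dose 3 (75 mg at t=22 h): 75·exp(−0.03151·51) = 15.039 mg/L
Dose 4 (95 mg at t=33 h): 95·exp(−0.03151·40) = 26.940 mg/L
Dose 5 (440 mg at t=44 h): 440·exp(−0.03151·29) = 176.458 mg/L
Dose 6 (335 mg at t=55 h): 335·exp(−0.03151·18) = 189.997 mg/L
Dose 7 (420 mg at t=66 h): 420·exp(−0.03151·7) = 336.874 mg/L
C(73) = 4.010 + 23.395 + 15.039 + 26.940 + 176.458 + 189.997 + 336.874 = 772.713 mg/L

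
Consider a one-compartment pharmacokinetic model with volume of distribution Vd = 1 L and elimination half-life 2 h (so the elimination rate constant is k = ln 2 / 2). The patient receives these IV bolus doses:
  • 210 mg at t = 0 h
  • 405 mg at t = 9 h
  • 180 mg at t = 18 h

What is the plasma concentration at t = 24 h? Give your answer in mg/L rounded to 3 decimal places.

24.789 mg/L

k = ln 2 / 2 = 0.34657 per h
Dose 1 (210 mg at t=0 h): 210·exp(−0.34657·24) = 0.051 mg/L
Dose 2 (405 mg at t=9 h): 405·exp(−0.34657·15) = 2.237 mg/L
Dose 3 (180 mg at t=18 h): 180·exp(−0.34657·6) = 22.500 mg/L
C(24) = 0.051 + 2.237 + 22.500 = 24.789 mg/L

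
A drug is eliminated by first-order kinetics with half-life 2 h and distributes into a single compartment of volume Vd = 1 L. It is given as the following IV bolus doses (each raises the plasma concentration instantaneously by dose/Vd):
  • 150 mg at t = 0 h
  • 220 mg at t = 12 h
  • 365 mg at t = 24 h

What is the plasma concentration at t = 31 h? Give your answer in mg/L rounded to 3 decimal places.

k = ln 2 / 2 = 0.34657 per h
Dose 1 (150 mg at t=0 h): 150·exp(−0.34657·31) = 0.003 mg/L
Dose 2 (220 mg at t=12 h): 220·exp(−0.34657·19) = 0.304 mg/L
Dose 3 (365 mg at t=24 h): 365·exp(−0.34657·7) = 32.262 mg/L
C(31) = 0.003 + 0.304 + 32.262 = 32.569 mg/L

32.569 mg/L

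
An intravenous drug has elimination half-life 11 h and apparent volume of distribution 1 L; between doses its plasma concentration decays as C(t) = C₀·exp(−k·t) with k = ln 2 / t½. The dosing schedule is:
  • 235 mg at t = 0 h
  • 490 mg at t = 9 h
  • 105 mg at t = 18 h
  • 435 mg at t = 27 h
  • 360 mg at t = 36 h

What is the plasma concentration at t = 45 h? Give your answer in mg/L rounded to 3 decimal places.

427.747 mg/L

k = ln 2 / 11 = 0.06301 per h
Dose 1 (235 mg at t=0 h): 235·exp(−0.06301·45) = 13.791 mg/L
Dose 2 (490 mg at t=9 h): 490·exp(−0.06301·36) = 50.700 mg/L
Dose 3 (105 mg at t=18 h): 105·exp(−0.06301·27) = 19.156 mg/L
Dose 4 (435 mg at t=27 h): 435·exp(−0.06301·18) = 139.925 mg/L
Dose 5 (360 mg at t=36 h): 360·exp(−0.06301·9) = 204.176 mg/L
C(45) = 13.791 + 50.700 + 19.156 + 139.925 + 204.176 = 427.747 mg/L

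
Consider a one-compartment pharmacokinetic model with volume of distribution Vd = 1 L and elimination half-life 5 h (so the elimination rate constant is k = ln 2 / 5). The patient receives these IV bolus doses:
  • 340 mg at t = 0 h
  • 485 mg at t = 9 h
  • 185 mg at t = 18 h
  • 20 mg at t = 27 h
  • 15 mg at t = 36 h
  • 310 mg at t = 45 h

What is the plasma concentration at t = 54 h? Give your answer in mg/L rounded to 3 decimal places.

k = ln 2 / 5 = 0.13863 per h
Dose 1 (340 mg at t=0 h): 340·exp(−0.13863·54) = 0.191 mg/L
Dose 2 (485 mg at t=9 h): 485·exp(−0.13863·45) = 0.947 mg/L
Dose 3 (185 mg at t=18 h): 185·exp(−0.13863·36) = 1.258 mg/L
Dose 4 (20 mg at t=27 h): 20·exp(−0.13863·27) = 0.474 mg/L
Dose 5 (15 mg at t=36 h): 15·exp(−0.13863·18) = 1.237 mg/L
Dose 6 (310 mg at t=45 h): 310·exp(−0.13863·9) = 89.024 mg/L
C(54) = 0.191 + 0.947 + 1.258 + 0.474 + 1.237 + 89.024 = 93.131 mg/L

93.131 mg/L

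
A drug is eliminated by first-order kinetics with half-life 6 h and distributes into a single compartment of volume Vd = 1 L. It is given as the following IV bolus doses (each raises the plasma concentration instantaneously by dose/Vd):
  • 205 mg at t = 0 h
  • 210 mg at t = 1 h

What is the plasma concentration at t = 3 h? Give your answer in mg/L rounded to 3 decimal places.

k = ln 2 / 6 = 0.11552 per h
Dose 1 (205 mg at t=0 h): 205·exp(−0.11552·3) = 144.957 mg/L
Dose 2 (210 mg at t=1 h): 210·exp(−0.11552·2) = 166.677 mg/L
C(3) = 144.957 + 166.677 = 311.634 mg/L

311.634 mg/L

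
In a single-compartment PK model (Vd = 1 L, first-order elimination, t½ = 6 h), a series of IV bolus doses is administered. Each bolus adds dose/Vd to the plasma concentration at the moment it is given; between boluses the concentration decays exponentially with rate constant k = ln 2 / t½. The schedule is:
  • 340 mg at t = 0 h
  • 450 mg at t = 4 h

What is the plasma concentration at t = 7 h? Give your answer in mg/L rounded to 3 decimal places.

469.651 mg/L

k = ln 2 / 6 = 0.11552 per h
Dose 1 (340 mg at t=0 h): 340·exp(−0.11552·7) = 151.453 mg/L
Dose 2 (450 mg at t=4 h): 450·exp(−0.11552·3) = 318.198 mg/L
C(7) = 151.453 + 318.198 = 469.651 mg/L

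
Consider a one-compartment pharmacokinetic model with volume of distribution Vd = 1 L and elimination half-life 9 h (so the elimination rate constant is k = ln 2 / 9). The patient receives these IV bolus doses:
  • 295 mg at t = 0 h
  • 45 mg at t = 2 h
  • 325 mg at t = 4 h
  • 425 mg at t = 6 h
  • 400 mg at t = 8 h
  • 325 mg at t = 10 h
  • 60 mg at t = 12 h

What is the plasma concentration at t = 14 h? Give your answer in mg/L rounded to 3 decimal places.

k = ln 2 / 9 = 0.07702 per h
Dose 1 (295 mg at t=0 h): 295·exp(−0.07702·14) = 100.358 mg/L
Dose 2 (45 mg at t=2 h): 45·exp(−0.07702·12) = 17.858 mg/L
Dose 3 (325 mg at t=4 h): 325·exp(−0.07702·10) = 150.455 mg/L
Dose 4 (425 mg at t=6 h): 425·exp(−0.07702·8) = 229.513 mg/L
Dose 5 (400 mg at t=8 h): 400·exp(−0.07702·6) = 251.984 mg/L
Dose 6 (325 mg at t=10 h): 325·exp(−0.07702·4) = 238.832 mg/L
Dose 7 (60 mg at t=12 h): 60·exp(−0.07702·2) = 51.435 mg/L
C(14) = 100.358 + 17.858 + 150.455 + 229.513 + 251.984 + 238.832 + 51.435 = 1040.435 mg/L

1040.435 mg/L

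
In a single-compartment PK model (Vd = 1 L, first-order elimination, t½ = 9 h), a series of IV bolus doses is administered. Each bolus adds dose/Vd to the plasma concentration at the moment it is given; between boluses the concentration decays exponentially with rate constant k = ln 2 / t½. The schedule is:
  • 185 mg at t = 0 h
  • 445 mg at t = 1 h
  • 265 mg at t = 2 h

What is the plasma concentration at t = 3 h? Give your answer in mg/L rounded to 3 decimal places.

773.665 mg/L

k = ln 2 / 9 = 0.07702 per h
Dose 1 (185 mg at t=0 h): 185·exp(−0.07702·3) = 146.835 mg/L
Dose 2 (445 mg at t=1 h): 445·exp(−0.07702·2) = 381.474 mg/L
Dose 3 (265 mg at t=2 h): 265·exp(−0.07702·1) = 245.357 mg/L
C(3) = 146.835 + 381.474 + 245.357 = 773.665 mg/L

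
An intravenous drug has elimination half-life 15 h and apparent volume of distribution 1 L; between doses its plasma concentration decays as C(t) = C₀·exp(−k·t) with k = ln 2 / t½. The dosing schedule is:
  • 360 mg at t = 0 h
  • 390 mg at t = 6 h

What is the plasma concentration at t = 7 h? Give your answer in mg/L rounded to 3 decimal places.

k = ln 2 / 15 = 0.04621 per h
Dose 1 (360 mg at t=0 h): 360·exp(−0.04621·7) = 260.508 mg/L
Dose 2 (390 mg at t=6 h): 390·exp(−0.04621·1) = 372.388 mg/L
C(7) = 260.508 + 372.388 = 632.897 mg/L

632.897 mg/L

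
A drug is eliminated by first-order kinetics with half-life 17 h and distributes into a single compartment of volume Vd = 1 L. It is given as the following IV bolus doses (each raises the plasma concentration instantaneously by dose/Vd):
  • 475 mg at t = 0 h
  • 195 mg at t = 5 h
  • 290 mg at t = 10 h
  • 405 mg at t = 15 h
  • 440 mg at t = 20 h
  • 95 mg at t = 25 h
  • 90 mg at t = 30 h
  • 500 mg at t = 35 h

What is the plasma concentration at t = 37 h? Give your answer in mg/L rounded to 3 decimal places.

k = ln 2 / 17 = 0.04077 per h
Dose 1 (475 mg at t=0 h): 475·exp(−0.04077·37) = 105.078 mg/L
Dose 2 (195 mg at t=5 h): 195·exp(−0.04077·32) = 52.892 mg/L
Dose 3 (290 mg at t=10 h): 290·exp(−0.04077·27) = 96.448 mg/L
Dose 4 (405 mg at t=15 h): 405·exp(−0.04077·22) = 165.153 mg/L
Dose 5 (440 mg at t=20 h): 440·exp(−0.04077·17) = 220.000 mg/L
Dose 6 (95 mg at t=25 h): 95·exp(−0.04077·12) = 58.241 mg/L
Dose 7 (90 mg at t=30 h): 90·exp(−0.04077·7) = 67.653 mg/L
Dose 8 (500 mg at t=35 h): 500·exp(−0.04077·2) = 460.845 mg/L
C(37) = 105.078 + 52.892 + 96.448 + 165.153 + 220.000 + 58.241 + 67.653 + 460.845 = 1226.310 mg/L

1226.310 mg/L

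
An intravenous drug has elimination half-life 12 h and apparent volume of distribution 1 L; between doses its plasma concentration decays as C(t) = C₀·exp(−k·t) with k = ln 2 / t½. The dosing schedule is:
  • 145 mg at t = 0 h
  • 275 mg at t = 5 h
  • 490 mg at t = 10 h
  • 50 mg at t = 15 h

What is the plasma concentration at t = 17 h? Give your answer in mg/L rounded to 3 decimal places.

k = ln 2 / 12 = 0.05776 per h
Dose 1 (145 mg at t=0 h): 145·exp(−0.05776·17) = 54.314 mg/L
Dose 2 (275 mg at t=5 h): 275·exp(−0.05776·12) = 137.500 mg/L
Dose 3 (490 mg at t=10 h): 490·exp(−0.05776·7) = 327.036 mg/L
Dose 4 (50 mg at t=15 h): 50·exp(−0.05776·2) = 44.545 mg/L
C(17) = 54.314 + 137.500 + 327.036 + 44.545 = 563.394 mg/L

563.394 mg/L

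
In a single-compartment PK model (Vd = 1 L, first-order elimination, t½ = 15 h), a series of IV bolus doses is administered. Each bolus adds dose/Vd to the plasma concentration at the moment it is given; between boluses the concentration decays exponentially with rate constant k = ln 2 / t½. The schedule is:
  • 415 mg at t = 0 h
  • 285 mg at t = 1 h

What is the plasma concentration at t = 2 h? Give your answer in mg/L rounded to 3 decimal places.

k = ln 2 / 15 = 0.04621 per h
Dose 1 (415 mg at t=0 h): 415·exp(−0.04621·2) = 378.365 mg/L
Dose 2 (285 mg at t=1 h): 285·exp(−0.04621·1) = 272.130 mg/L
C(2) = 378.365 + 272.130 = 650.495 mg/L

650.495 mg/L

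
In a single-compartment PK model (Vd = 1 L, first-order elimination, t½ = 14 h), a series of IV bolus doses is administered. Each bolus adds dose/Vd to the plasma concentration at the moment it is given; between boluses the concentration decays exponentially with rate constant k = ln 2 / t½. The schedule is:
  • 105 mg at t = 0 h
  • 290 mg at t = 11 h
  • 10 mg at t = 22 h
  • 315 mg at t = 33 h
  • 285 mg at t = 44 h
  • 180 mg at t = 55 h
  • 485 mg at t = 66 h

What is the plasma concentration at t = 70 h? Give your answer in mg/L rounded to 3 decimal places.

k = ln 2 / 14 = 0.04951 per h
Dose 1 (105 mg at t=0 h): 105·exp(−0.04951·70) = 3.281 mg/L
Dose 2 (290 mg at t=11 h): 290·exp(−0.04951·59) = 15.623 mg/L
Dose 3 (10 mg at t=22 h): 10·exp(−0.04951·48) = 0.929 mg/L
Dose 4 (315 mg at t=33 h): 315·exp(−0.04951·37) = 50.435 mg/L
Dose 5 (285 mg at t=44 h): 285·exp(−0.04951·26) = 78.666 mg/L
Dose 6 (180 mg at t=55 h): 180·exp(−0.04951·15) = 85.653 mg/L
Dose 7 (485 mg at t=66 h): 485·exp(−0.04951·4) = 397.863 mg/L
C(70) = 3.281 + 15.623 + 0.929 + 50.435 + 78.666 + 85.653 + 397.863 = 632.450 mg/L

632.450 mg/L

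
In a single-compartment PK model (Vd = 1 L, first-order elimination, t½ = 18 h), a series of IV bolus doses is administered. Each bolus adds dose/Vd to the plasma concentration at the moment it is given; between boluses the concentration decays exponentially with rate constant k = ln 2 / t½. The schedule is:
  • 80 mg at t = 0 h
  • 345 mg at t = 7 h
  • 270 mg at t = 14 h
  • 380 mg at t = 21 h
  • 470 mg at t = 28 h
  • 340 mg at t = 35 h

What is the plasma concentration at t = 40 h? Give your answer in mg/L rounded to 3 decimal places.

972.521 mg/L

k = ln 2 / 18 = 0.03851 per h
Dose 1 (80 mg at t=0 h): 80·exp(−0.03851·40) = 17.145 mg/L
Dose 2 (345 mg at t=7 h): 345·exp(−0.03851·33) = 96.812 mg/L
Dose 3 (270 mg at t=14 h): 270·exp(−0.03851·26) = 99.207 mg/L
Dose 4 (380 mg at t=21 h): 380·exp(−0.03851·19) = 182.823 mg/L
Dose 5 (470 mg at t=28 h): 470·exp(−0.03851·12) = 296.081 mg/L
Dose 6 (340 mg at t=35 h): 340·exp(−0.03851·5) = 280.453 mg/L
C(40) = 17.145 + 96.812 + 99.207 + 182.823 + 296.081 + 280.453 = 972.521 mg/L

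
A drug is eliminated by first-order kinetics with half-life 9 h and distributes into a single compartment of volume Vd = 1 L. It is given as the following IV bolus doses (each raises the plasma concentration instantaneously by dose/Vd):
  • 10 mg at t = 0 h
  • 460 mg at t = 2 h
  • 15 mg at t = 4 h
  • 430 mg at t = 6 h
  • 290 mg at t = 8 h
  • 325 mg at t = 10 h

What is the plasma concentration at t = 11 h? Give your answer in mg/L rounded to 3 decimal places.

1066.687 mg/L

k = ln 2 / 9 = 0.07702 per h
Dose 1 (10 mg at t=0 h): 10·exp(−0.07702·11) = 4.286 mg/L
Dose 2 (460 mg at t=2 h): 460·exp(−0.07702·9) = 230.000 mg/L
Dose 3 (15 mg at t=4 h): 15·exp(−0.07702·7) = 8.749 mg/L
Dose 4 (430 mg at t=6 h): 430·exp(−0.07702·5) = 292.570 mg/L
Dose 5 (290 mg at t=8 h): 290·exp(−0.07702·3) = 230.173 mg/L
Dose 6 (325 mg at t=10 h): 325·exp(−0.07702·1) = 300.909 mg/L
C(11) = 4.286 + 230.000 + 8.749 + 292.570 + 230.173 + 300.909 = 1066.687 mg/L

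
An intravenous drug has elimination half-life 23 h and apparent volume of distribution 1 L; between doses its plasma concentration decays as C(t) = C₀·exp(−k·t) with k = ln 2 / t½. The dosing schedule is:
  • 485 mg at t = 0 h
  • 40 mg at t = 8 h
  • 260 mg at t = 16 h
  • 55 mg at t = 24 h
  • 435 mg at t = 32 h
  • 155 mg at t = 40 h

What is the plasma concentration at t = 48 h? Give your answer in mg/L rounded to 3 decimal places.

642.317 mg/L

k = ln 2 / 23 = 0.03014 per h
Dose 1 (485 mg at t=0 h): 485·exp(−0.03014·48) = 114.158 mg/L
Dose 2 (40 mg at t=8 h): 40·exp(−0.03014·40) = 11.982 mg/L
Dose 3 (260 mg at t=16 h): 260·exp(−0.03014·32) = 99.117 mg/L
Dose 4 (55 mg at t=24 h): 55·exp(−0.03014·24) = 26.684 mg/L
Dose 5 (435 mg at t=32 h): 435·exp(−0.03014·16) = 268.582 mg/L
Dose 6 (155 mg at t=40 h): 155·exp(−0.03014·8) = 121.794 mg/L
C(48) = 114.158 + 11.982 + 99.117 + 26.684 + 268.582 + 121.794 = 642.317 mg/L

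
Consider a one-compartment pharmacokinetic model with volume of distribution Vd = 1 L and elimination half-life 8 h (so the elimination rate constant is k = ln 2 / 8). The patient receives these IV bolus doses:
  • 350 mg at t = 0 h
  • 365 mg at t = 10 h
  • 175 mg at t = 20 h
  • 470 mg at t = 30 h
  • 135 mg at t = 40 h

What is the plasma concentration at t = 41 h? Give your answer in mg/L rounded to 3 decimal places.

k = ln 2 / 8 = 0.08664 per h
Dose 1 (350 mg at t=0 h): 350·exp(−0.08664·41) = 10.030 mg/L
Dose 2 (365 mg at t=10 h): 365·exp(−0.08664·31) = 24.877 mg/L
Dose 3 (175 mg at t=20 h): 175·exp(−0.08664·21) = 28.368 mg/L
Dose 4 (470 mg at t=30 h): 470·exp(−0.08664·11) = 181.210 mg/L
Dose 5 (135 mg at t=40 h): 135·exp(−0.08664·1) = 123.796 mg/L
C(41) = 10.030 + 24.877 + 28.368 + 181.210 + 123.796 = 368.281 mg/L

368.281 mg/L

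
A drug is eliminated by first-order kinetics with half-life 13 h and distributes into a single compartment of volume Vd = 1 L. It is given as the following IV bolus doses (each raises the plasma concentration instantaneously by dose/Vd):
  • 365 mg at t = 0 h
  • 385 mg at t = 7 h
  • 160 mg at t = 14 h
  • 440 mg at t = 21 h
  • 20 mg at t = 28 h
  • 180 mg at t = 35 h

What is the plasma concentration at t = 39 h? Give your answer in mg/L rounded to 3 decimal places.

k = ln 2 / 13 = 0.05332 per h
Dose 1 (365 mg at t=0 h): 365·exp(−0.05332·39) = 45.625 mg/L
Dose 2 (385 mg at t=7 h): 385·exp(−0.05332·32) = 69.898 mg/L
Dose 3 (160 mg at t=14 h): 160·exp(−0.05332·25) = 42.191 mg/L
Dose 4 (440 mg at t=21 h): 440·exp(−0.05332·18) = 168.516 mg/L
Dose 5 (20 mg at t=28 h): 20·exp(−0.05332·11) = 11.125 mg/L
Dose 6 (180 mg at t=35 h): 180·exp(−0.05332·4) = 145.428 mg/L
C(39) = 45.625 + 69.898 + 42.191 + 168.516 + 11.125 + 145.428 = 482.783 mg/L

482.783 mg/L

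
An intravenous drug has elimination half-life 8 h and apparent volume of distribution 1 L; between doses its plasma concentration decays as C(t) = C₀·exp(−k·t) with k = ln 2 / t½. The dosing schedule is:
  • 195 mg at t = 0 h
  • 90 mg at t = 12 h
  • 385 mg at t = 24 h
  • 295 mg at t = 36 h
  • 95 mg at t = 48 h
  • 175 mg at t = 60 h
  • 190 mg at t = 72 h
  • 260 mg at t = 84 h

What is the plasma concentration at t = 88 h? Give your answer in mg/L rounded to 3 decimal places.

k = ln 2 / 8 = 0.08664 per h
Dose 1 (195 mg at t=0 h): 195·exp(−0.08664·88) = 0.095 mg/L
Dose 2 (90 mg at t=12 h): 90·exp(−0.08664·76) = 0.124 mg/L
Dose 3 (385 mg at t=24 h): 385·exp(−0.08664·64) = 1.504 mg/L
Dose 4 (295 mg at t=36 h): 295·exp(−0.08664·52) = 3.259 mg/L
Dose 5 (95 mg at t=48 h): 95·exp(−0.08664·40) = 2.969 mg/L
Dose 6 (175 mg at t=60 h): 175·exp(−0.08664·28) = 15.468 mg/L
Dose 7 (190 mg at t=72 h): 190·exp(−0.08664·16) = 47.500 mg/L
Dose 8 (260 mg at t=84 h): 260·exp(−0.08664·4) = 183.848 mg/L
C(88) = 0.095 + 0.124 + 1.504 + 3.259 + 2.969 + 15.468 + 47.500 + 183.848 = 254.767 mg/L

254.767 mg/L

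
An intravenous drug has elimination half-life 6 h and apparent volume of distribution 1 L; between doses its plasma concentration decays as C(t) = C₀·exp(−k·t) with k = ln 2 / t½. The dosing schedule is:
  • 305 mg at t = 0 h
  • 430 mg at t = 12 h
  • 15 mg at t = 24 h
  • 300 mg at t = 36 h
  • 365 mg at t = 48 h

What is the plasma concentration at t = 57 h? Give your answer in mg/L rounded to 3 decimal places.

k = ln 2 / 6 = 0.11552 per h
Dose 1 (305 mg at t=0 h): 305·exp(−0.11552·57) = 0.421 mg/L
Dose 2 (430 mg at t=12 h): 430·exp(−0.11552·45) = 2.375 mg/L
Dose 3 (15 mg at t=24 h): 15·exp(−0.11552·33) = 0.331 mg/L
Dose 4 (300 mg at t=36 h): 300·exp(−0.11552·21) = 26.517 mg/L
Dose 5 (365 mg at t=48 h): 365·exp(−0.11552·9) = 129.047 mg/L
C(57) = 0.421 + 2.375 + 0.331 + 26.517 + 129.047 = 158.692 mg/L

158.692 mg/L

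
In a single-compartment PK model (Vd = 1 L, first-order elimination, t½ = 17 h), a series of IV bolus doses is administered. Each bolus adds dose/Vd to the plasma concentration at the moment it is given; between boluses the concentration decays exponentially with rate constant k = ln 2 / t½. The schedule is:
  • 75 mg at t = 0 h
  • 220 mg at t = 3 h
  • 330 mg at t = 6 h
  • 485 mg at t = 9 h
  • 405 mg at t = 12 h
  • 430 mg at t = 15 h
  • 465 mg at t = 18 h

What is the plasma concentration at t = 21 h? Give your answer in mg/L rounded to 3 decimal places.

k = ln 2 / 17 = 0.04077 per h
Dose 1 (75 mg at t=0 h): 75·exp(−0.04077·21) = 31.857 mg/L
Dose 2 (220 mg at t=3 h): 220·exp(−0.04077·18) = 105.605 mg/L
Dose 3 (330 mg at t=6 h): 330·exp(−0.04077·15) = 179.019 mg/L
Dose 4 (485 mg at t=9 h): 485·exp(−0.04077·12) = 297.338 mg/L
Dose 5 (405 mg at t=12 h): 405·exp(−0.04077·9) = 280.599 mg/L
Dose 6 (430 mg at t=15 h): 430·exp(−0.04077·6) = 336.684 mg/L
Dose 7 (465 mg at t=18 h): 465·exp(−0.04077·3) = 411.462 mg/L
C(21) = 31.857 + 105.605 + 179.019 + 297.338 + 280.599 + 336.684 + 411.462 = 1642.564 mg/L

1642.564 mg/L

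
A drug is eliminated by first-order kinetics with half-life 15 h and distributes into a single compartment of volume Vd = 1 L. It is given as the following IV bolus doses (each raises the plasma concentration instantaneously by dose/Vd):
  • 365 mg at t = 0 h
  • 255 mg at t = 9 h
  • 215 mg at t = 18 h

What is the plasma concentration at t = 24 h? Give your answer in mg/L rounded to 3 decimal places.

410.845 mg/L

k = ln 2 / 15 = 0.04621 per h
Dose 1 (365 mg at t=0 h): 365·exp(−0.04621·24) = 120.405 mg/L
Dose 2 (255 mg at t=9 h): 255·exp(−0.04621·15) = 127.500 mg/L
Dose 3 (215 mg at t=18 h): 215·exp(−0.04621·6) = 162.940 mg/L
C(24) = 120.405 + 127.500 + 162.940 = 410.845 mg/L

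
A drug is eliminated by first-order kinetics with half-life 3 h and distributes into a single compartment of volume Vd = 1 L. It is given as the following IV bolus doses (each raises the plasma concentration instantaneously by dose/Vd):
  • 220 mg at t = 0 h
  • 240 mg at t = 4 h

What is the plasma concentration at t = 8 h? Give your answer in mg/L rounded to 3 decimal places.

129.892 mg/L

k = ln 2 / 3 = 0.23105 per h
Dose 1 (220 mg at t=0 h): 220·exp(−0.23105·8) = 34.648 mg/L
Dose 2 (240 mg at t=4 h): 240·exp(−0.23105·4) = 95.244 mg/L
C(8) = 34.648 + 95.244 = 129.892 mg/L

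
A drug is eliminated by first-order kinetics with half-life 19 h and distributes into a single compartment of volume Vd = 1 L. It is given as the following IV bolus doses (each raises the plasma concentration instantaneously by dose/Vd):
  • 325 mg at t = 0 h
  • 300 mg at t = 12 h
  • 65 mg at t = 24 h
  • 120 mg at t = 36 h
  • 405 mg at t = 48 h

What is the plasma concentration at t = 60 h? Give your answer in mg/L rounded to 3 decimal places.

k = ln 2 / 19 = 0.03648 per h
Dose 1 (325 mg at t=0 h): 325·exp(−0.03648·60) = 36.413 mg/L
Dose 2 (300 mg at t=12 h): 300·exp(−0.03648·48) = 52.074 mg/L
Dose 3 (65 mg at t=24 h): 65·exp(−0.03648·36) = 17.480 mg/L
Dose 4 (120 mg at t=36 h): 120·exp(−0.03648·24) = 49.996 mg/L
Dose 5 (405 mg at t=48 h): 405·exp(−0.03648·12) = 261.415 mg/L
C(60) = 36.413 + 52.074 + 17.480 + 49.996 + 261.415 = 417.379 mg/L

417.379 mg/L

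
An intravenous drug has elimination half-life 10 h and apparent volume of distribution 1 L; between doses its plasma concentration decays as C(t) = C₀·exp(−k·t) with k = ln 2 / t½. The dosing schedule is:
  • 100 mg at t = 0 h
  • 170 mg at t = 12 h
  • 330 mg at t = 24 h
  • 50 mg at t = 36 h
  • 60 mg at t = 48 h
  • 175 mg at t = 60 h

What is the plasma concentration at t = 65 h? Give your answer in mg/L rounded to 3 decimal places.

173.573 mg/L

k = ln 2 / 10 = 0.06931 per h
Dose 1 (100 mg at t=0 h): 100·exp(−0.06931·65) = 1.105 mg/L
Dose 2 (170 mg at t=12 h): 170·exp(−0.06931·53) = 4.315 mg/L
Dose 3 (330 mg at t=24 h): 330·exp(−0.06931·41) = 19.244 mg/L
Dose 4 (50 mg at t=36 h): 50·exp(−0.06931·29) = 6.699 mg/L
Dose 5 (60 mg at t=48 h): 60·exp(−0.06931·17) = 18.467 mg/L
Dose 6 (175 mg at t=60 h): 175·exp(−0.06931·5) = 123.744 mg/L
C(65) = 1.105 + 4.315 + 19.244 + 6.699 + 18.467 + 123.744 = 173.573 mg/L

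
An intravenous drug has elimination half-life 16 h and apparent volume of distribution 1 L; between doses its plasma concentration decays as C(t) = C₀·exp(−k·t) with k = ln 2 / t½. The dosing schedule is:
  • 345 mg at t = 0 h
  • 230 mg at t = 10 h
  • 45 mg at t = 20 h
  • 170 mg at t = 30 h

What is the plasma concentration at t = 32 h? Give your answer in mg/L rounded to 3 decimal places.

357.575 mg/L

k = ln 2 / 16 = 0.04332 per h
Dose 1 (345 mg at t=0 h): 345·exp(−0.04332·32) = 86.250 mg/L
Dose 2 (230 mg at t=10 h): 230·exp(−0.04332·22) = 88.677 mg/L
Dose 3 (45 mg at t=20 h): 45·exp(−0.04332·12) = 26.757 mg/L
Dose 4 (170 mg at t=30 h): 170·exp(−0.04332·2) = 155.891 mg/L
C(32) = 86.250 + 88.677 + 26.757 + 155.891 = 357.575 mg/L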